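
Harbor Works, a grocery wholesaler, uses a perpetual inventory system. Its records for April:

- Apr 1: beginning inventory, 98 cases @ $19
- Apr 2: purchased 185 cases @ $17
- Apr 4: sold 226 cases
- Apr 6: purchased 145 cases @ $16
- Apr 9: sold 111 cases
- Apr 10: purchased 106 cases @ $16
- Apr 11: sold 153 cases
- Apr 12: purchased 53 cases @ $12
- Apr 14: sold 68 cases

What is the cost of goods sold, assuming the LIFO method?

COGS = $9,108

Apr 4, 226 sold [LIFO — newest first]: 185 @ $17 + 41 @ $19 = $3,924
Apr 9, 111 sold [LIFO — newest first]: 111 @ $16 = $1,776
Apr 11, 153 sold [LIFO — newest first]: 106 @ $16 + 34 @ $16 + 13 @ $19 = $2,487
Apr 14, 68 sold [LIFO — newest first]: 53 @ $12 + 15 @ $19 = $921
Total COGS = $3,924 + $1,776 + $2,487 + $921 = $9,108
Ending inventory: 29 @ $19 = $551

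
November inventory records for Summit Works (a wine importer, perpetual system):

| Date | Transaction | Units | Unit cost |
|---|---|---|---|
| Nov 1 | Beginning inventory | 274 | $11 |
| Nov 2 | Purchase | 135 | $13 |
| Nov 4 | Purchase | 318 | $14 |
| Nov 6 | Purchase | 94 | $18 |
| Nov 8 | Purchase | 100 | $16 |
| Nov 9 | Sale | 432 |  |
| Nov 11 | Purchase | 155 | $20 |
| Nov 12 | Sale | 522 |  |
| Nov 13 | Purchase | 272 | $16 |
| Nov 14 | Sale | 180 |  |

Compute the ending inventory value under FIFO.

Ending inventory = $3,424

Nov 9, 432 sold [FIFO — oldest first]: 274 @ $11 + 135 @ $13 + 23 @ $14 = $5,091
Nov 12, 522 sold [FIFO — oldest first]: 295 @ $14 + 94 @ $18 + 100 @ $16 + 33 @ $20 = $8,082
Nov 14, 180 sold [FIFO — oldest first]: 122 @ $20 + 58 @ $16 = $3,368
Total COGS = $5,091 + $8,082 + $3,368 = $16,541
Ending inventory: 214 @ $16 = $3,424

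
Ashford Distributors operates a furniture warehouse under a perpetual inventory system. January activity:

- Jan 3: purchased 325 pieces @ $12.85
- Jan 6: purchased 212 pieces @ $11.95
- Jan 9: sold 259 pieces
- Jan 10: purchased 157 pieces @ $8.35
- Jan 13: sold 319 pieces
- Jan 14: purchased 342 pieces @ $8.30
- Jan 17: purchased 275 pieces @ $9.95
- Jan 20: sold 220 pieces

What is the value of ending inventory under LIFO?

Ending inventory = $4,876.45

Jan 9, 259 sold [LIFO — newest first]: 212 @ $11.95 + 47 @ $12.85 = $3,137.35
Jan 13, 319 sold [LIFO — newest first]: 157 @ $8.35 + 162 @ $12.85 = $3,392.65
Jan 20, 220 sold [LIFO — newest first]: 220 @ $9.95 = $2,189.00
Total COGS = $3,137.35 + $3,392.65 + $2,189.00 = $8,719.00
Ending inventory: 116 @ $12.85 + 342 @ $8.30 + 55 @ $9.95 = $4,876.45
Check: goods available $13,595.45 = COGS $8,719.00 + ending $4,876.45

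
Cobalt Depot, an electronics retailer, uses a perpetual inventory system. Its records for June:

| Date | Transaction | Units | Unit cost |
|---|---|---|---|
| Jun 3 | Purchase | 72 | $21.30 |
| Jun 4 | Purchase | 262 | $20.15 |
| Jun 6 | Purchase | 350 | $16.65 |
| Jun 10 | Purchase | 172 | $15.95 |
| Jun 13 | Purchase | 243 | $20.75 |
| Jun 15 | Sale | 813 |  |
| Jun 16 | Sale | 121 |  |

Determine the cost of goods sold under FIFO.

COGS = $17,002.30

Jun 15, 813 sold [FIFO — oldest first]: 72 @ $21.30 + 262 @ $20.15 + 350 @ $16.65 + 129 @ $15.95 = $14,697.95
Jun 16, 121 sold [FIFO — oldest first]: 43 @ $15.95 + 78 @ $20.75 = $2,304.35
Total COGS = $14,697.95 + $2,304.35 = $17,002.30
Ending inventory: 165 @ $20.75 = $3,423.75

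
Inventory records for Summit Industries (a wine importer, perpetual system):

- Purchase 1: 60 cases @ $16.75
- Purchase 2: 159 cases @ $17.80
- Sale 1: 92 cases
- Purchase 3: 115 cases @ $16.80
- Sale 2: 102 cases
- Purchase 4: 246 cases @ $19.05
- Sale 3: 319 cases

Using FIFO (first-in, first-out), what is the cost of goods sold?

COGS = $9,177.15

Sale 1 (92) [FIFO — oldest first]: 60 @ $16.75 + 32 @ $17.80 = $1,574.60
Sale 2 (102) [FIFO — oldest first]: 102 @ $17.80 = $1,815.60
Sale 3 (319) [FIFO — oldest first]: 25 @ $17.80 + 115 @ $16.80 + 179 @ $19.05 = $5,786.95
Total COGS = $1,574.60 + $1,815.60 + $5,786.95 = $9,177.15
Ending inventory: 67 @ $19.05 = $1,276.35
Check: goods available $10,453.50 = COGS $9,177.15 + ending $1,276.35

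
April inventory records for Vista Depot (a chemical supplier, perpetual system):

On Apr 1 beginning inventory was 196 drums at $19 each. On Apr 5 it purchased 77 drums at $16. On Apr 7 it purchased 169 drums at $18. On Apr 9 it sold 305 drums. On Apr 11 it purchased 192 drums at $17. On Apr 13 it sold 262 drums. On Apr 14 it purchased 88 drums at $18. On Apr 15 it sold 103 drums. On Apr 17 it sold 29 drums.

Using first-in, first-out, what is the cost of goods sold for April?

Apr 9, 305 sold [FIFO — oldest first]: 196 @ $19 + 77 @ $16 + 32 @ $18 = $5,532
Apr 13, 262 sold [FIFO — oldest first]: 137 @ $18 + 125 @ $17 = $4,591
Apr 15, 103 sold [FIFO — oldest first]: 67 @ $17 + 36 @ $18 = $1,787
Apr 17, 29 sold [FIFO — oldest first]: 29 @ $18 = $522
Total COGS = $5,532 + $4,591 + $1,787 + $522 = $12,432
Ending inventory: 23 @ $18 = $414
Check: goods available $12,846 = COGS $12,432 + ending $414

COGS = $12,432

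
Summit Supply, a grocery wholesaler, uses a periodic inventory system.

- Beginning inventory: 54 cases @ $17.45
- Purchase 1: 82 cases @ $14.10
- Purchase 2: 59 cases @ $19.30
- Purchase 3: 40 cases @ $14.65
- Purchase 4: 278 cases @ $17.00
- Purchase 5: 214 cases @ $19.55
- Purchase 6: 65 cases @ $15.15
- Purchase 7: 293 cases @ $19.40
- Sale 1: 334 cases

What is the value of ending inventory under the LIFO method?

Sale 1 (334) [LIFO — newest first]: 293 @ $19.40 + 41 @ $15.15 = $6,305.35
Ending inventory: 54 @ $17.45 + 82 @ $14.10 + 59 @ $19.30 + 40 @ $14.65 + 278 @ $17.00 + 214 @ $19.55 + 24 @ $15.15 = $13,096.50

Ending inventory = $13,096.50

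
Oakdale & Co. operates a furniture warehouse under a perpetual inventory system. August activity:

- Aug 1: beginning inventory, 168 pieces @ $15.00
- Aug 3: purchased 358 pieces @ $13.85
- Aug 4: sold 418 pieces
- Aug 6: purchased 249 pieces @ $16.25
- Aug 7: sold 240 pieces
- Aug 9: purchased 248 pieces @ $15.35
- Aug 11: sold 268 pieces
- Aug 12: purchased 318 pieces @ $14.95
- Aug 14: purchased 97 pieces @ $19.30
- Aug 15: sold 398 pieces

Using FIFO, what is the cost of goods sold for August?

Aug 4, 418 sold [FIFO — oldest first]: 168 @ $15.00 + 250 @ $13.85 = $5,982.50
Aug 7, 240 sold [FIFO — oldest first]: 108 @ $13.85 + 132 @ $16.25 = $3,640.80
Aug 11, 268 sold [FIFO — oldest first]: 117 @ $16.25 + 151 @ $15.35 = $4,219.10
Aug 15, 398 sold [FIFO — oldest first]: 97 @ $15.35 + 301 @ $14.95 = $5,988.90
Total COGS = $5,982.50 + $3,640.80 + $4,219.10 + $5,988.90 = $19,831.30
Ending inventory: 17 @ $14.95 + 97 @ $19.30 = $2,126.25
Check: goods available $21,957.55 = COGS $19,831.30 + ending $2,126.25

COGS = $19,831.30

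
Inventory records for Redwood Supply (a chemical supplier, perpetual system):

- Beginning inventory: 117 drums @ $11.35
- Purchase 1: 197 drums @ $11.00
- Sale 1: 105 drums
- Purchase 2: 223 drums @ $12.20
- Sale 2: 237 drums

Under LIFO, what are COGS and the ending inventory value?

COGS = $4,029.60; ending inventory = $2,185.95

Sale 1 (105) [LIFO — newest first]: 105 @ $11.00 = $1,155.00
Sale 2 (237) [LIFO — newest first]: 223 @ $12.20 + 14 @ $11.00 = $2,874.60
Total COGS = $1,155.00 + $2,874.60 = $4,029.60
Ending inventory: 117 @ $11.35 + 78 @ $11.00 = $2,185.95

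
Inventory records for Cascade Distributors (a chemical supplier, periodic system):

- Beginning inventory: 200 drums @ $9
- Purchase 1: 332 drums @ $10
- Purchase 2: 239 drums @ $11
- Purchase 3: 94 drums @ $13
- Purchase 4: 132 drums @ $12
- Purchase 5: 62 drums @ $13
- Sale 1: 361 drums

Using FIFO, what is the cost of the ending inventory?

Ending inventory = $7,951

Sale 1 (361) [FIFO — oldest first]: 200 @ $9 + 161 @ $10 = $3,410
Ending inventory: 171 @ $10 + 239 @ $11 + 94 @ $13 + 132 @ $12 + 62 @ $13 = $7,951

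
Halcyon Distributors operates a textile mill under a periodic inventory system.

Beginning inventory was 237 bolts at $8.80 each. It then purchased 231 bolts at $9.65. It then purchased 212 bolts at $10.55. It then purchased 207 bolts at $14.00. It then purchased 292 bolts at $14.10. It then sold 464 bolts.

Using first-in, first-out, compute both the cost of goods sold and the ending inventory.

Sale 1 (464) [FIFO — oldest first]: 237 @ $8.80 + 227 @ $9.65 = $4,276.15
Ending inventory: 4 @ $9.65 + 212 @ $10.55 + 207 @ $14.00 + 292 @ $14.10 = $9,290.40

COGS = $4,276.15; ending inventory = $9,290.40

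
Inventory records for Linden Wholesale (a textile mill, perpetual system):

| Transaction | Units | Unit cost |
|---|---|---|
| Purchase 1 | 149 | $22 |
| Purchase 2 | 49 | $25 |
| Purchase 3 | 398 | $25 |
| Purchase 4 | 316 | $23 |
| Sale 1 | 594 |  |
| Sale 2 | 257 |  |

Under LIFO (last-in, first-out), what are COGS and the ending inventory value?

COGS = $20,379; ending inventory = $1,342

Sale 1 (594) [LIFO — newest first]: 316 @ $23 + 278 @ $25 = $14,218
Sale 2 (257) [LIFO — newest first]: 120 @ $25 + 49 @ $25 + 88 @ $22 = $6,161
Total COGS = $14,218 + $6,161 = $20,379
Ending inventory: 61 @ $22 = $1,342
Check: goods available $21,721 = COGS $20,379 + ending $1,342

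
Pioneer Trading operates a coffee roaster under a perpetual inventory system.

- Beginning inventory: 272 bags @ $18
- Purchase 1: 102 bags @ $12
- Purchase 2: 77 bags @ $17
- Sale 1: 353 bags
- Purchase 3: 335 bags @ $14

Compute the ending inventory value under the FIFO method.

Sale 1 (353) [FIFO — oldest first]: 272 @ $18 + 81 @ $12 = $5,868
Ending inventory: 21 @ $12 + 77 @ $17 + 335 @ $14 = $6,251

Ending inventory = $6,251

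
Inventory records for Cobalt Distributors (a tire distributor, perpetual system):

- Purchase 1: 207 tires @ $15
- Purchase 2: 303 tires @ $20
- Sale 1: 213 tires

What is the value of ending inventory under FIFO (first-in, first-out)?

Ending inventory = $5,940

Sale 1 (213) [FIFO — oldest first]: 207 @ $15 + 6 @ $20 = $3,225
Ending inventory: 297 @ $20 = $5,940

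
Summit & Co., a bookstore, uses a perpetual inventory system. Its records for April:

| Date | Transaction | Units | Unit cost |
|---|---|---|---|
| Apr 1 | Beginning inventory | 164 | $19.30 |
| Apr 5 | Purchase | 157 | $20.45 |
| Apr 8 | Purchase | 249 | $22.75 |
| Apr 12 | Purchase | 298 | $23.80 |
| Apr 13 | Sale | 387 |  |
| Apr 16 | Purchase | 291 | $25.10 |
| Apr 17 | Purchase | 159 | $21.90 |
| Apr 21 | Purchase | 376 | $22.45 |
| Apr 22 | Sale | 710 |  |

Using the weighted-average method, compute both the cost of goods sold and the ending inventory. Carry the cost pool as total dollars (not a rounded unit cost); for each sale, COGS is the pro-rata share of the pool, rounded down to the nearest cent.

After Apr 1: 164 on hand, pool $3,165.20 (≈ $19.3000 each)
After Apr 5: 321 on hand, pool $6,375.85 (≈ $19.8625 each)
After Apr 8: 570 on hand, pool $12,040.60 (≈ $21.1239 each)
After Apr 12: 868 on hand, pool $19,133.00 (≈ $22.0426 each)
Apr 13, sell 387: 387/868 × $19,133.00 → $8,530.49
After Apr 16: 772 on hand, pool $17,906.61 (≈ $23.1951 each)
After Apr 17: 931 on hand, pool $21,388.71 (≈ $22.9739 each)
After Apr 21: 1307 on hand, pool $29,829.91 (≈ $22.8232 each)
Apr 22, sell 710: 710/1307 × $29,829.91 → $16,204.46
Total COGS = $8,530.49 + $16,204.46 = $24,734.95
Ending inventory (cost pool remaining) = $13,625.45

COGS = $24,734.95; ending inventory = $13,625.45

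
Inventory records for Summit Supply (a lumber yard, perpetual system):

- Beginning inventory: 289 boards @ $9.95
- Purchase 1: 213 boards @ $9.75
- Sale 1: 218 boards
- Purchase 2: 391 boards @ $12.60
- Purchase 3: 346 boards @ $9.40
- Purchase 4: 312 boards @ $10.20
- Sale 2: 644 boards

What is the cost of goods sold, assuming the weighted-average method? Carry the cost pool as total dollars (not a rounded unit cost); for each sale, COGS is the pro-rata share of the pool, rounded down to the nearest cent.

COGS = $8,993.08

After Beginning: 289 on hand, pool $2,875.55 (≈ $9.9500 each)
After Purchase 1: 502 on hand, pool $4,952.30 (≈ $9.8651 each)
Sale 1, sell 218: 218/502 × $4,952.30 → $2,150.60
After Purchase 2: 675 on hand, pool $7,728.30 (≈ $11.4493 each)
After Purchase 3: 1021 on hand, pool $10,980.70 (≈ $10.7548 each)
After Purchase 4: 1333 on hand, pool $14,163.10 (≈ $10.6250 each)
Sale 2, sell 644: 644/1333 × $14,163.10 → $6,842.48
Total COGS = $2,150.60 + $6,842.48 = $8,993.08
Ending inventory (cost pool remaining) = $7,320.62
Check: goods available $16,313.70 = COGS $8,993.08 + ending $7,320.62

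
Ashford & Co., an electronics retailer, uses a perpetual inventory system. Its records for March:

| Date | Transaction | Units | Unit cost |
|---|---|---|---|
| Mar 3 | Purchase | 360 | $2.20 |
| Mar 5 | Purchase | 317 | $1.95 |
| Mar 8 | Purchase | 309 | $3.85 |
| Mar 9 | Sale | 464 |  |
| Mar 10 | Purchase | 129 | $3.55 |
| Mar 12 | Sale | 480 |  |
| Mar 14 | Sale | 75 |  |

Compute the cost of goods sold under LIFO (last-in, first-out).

COGS = $2,846.55

Mar 9, 464 sold [LIFO — newest first]: 309 @ $3.85 + 155 @ $1.95 = $1,491.90
Mar 12, 480 sold [LIFO — newest first]: 129 @ $3.55 + 162 @ $1.95 + 189 @ $2.20 = $1,189.65
Mar 14, 75 sold [LIFO — newest first]: 75 @ $2.20 = $165.00
Total COGS = $1,491.90 + $1,189.65 + $165.00 = $2,846.55
Ending inventory: 96 @ $2.20 = $211.20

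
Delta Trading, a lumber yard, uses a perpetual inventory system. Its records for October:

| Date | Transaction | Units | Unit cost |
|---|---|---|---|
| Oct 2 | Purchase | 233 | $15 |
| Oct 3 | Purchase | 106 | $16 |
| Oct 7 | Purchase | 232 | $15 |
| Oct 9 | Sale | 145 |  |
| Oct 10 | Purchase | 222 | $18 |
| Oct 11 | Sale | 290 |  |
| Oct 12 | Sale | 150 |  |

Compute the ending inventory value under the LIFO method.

Oct 9, 145 sold [LIFO — newest first]: 145 @ $15 = $2,175
Oct 11, 290 sold [LIFO — newest first]: 222 @ $18 + 68 @ $15 = $5,016
Oct 12, 150 sold [LIFO — newest first]: 19 @ $15 + 106 @ $16 + 25 @ $15 = $2,356
Total COGS = $2,175 + $5,016 + $2,356 = $9,547
Ending inventory: 208 @ $15 = $3,120
Check: goods available $12,667 = COGS $9,547 + ending $3,120

Ending inventory = $3,120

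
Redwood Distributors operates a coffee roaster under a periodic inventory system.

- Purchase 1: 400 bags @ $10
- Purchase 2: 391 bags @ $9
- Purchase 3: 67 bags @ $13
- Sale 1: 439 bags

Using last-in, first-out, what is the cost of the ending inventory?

Sale 1 (439) [LIFO — newest first]: 67 @ $13 + 372 @ $9 = $4,219
Ending inventory: 400 @ $10 + 19 @ $9 = $4,171

Ending inventory = $4,171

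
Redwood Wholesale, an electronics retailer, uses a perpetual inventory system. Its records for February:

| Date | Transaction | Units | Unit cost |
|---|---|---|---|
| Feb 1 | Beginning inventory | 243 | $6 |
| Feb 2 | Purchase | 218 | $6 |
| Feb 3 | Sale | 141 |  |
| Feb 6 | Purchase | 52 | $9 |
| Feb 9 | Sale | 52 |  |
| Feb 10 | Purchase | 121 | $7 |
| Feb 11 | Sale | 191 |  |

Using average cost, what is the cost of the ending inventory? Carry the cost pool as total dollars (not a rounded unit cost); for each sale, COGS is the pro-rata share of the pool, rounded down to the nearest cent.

After Feb 1: 243 on hand, pool $1,458.00 (≈ $6.0000 each)
After Feb 2: 461 on hand, pool $2,766.00 (≈ $6.0000 each)
Feb 3, sell 141: 141/461 × $2,766.00 → $846.00
After Feb 6: 372 on hand, pool $2,388.00 (≈ $6.4194 each)
Feb 9, sell 52: 52/372 × $2,388.00 → $333.80
After Feb 10: 441 on hand, pool $2,901.20 (≈ $6.5787 each)
Feb 11, sell 191: 191/441 × $2,901.20 → $1,256.52
Total COGS = $846.00 + $333.80 + $1,256.52 = $2,436.32
Ending inventory (cost pool remaining) = $1,644.68

Ending inventory = $1,644.68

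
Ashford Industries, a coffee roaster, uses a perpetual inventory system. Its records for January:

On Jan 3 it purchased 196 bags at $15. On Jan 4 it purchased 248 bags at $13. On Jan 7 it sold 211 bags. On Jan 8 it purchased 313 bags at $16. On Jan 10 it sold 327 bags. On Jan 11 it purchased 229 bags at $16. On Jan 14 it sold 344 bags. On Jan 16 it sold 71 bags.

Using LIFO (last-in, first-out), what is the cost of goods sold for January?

Jan 7, 211 sold [LIFO — newest first]: 211 @ $13 = $2,743
Jan 10, 327 sold [LIFO — newest first]: 313 @ $16 + 14 @ $13 = $5,190
Jan 14, 344 sold [LIFO — newest first]: 229 @ $16 + 23 @ $13 + 92 @ $15 = $5,343
Jan 16, 71 sold [LIFO — newest first]: 71 @ $15 = $1,065
Total COGS = $2,743 + $5,190 + $5,343 + $1,065 = $14,341
Ending inventory: 33 @ $15 = $495

COGS = $14,341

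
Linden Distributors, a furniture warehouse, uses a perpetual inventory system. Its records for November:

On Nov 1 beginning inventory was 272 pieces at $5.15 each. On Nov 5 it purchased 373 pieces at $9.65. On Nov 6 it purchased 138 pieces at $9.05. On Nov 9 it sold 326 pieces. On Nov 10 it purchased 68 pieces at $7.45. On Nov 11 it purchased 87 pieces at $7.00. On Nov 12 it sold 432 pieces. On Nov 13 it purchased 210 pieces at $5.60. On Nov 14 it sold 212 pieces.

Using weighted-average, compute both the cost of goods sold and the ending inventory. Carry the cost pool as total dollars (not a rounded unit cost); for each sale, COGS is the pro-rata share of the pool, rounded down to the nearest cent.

After Nov 1: 272 on hand, pool $1,400.80 (≈ $5.1500 each)
After Nov 5: 645 on hand, pool $5,000.25 (≈ $7.7523 each)
After Nov 6: 783 on hand, pool $6,249.15 (≈ $7.9810 each)
Nov 9, sell 326: 326/783 × $6,249.15 → $2,601.81
After Nov 10: 525 on hand, pool $4,153.94 (≈ $7.9123 each)
After Nov 11: 612 on hand, pool $4,762.94 (≈ $7.7826 each)
Nov 12, sell 432: 432/612 × $4,762.94 → $3,362.07
After Nov 13: 390 on hand, pool $2,576.87 (≈ $6.6074 each)
Nov 14, sell 212: 212/390 × $2,576.87 → $1,400.76
Total COGS = $2,601.81 + $3,362.07 + $1,400.76 = $7,364.64
Ending inventory (cost pool remaining) = $1,176.11
Check: goods available $8,540.75 = COGS $7,364.64 + ending $1,176.11

COGS = $7,364.64; ending inventory = $1,176.11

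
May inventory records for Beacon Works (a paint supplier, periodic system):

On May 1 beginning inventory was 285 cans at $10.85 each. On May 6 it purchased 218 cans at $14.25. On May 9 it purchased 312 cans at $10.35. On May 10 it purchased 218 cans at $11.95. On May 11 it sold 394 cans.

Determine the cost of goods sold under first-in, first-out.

May 11, 394 sold [FIFO — oldest first]: 285 @ $10.85 + 109 @ $14.25 = $4,645.50
Ending inventory: 109 @ $14.25 + 312 @ $10.35 + 218 @ $11.95 = $7,387.55

COGS = $4,645.50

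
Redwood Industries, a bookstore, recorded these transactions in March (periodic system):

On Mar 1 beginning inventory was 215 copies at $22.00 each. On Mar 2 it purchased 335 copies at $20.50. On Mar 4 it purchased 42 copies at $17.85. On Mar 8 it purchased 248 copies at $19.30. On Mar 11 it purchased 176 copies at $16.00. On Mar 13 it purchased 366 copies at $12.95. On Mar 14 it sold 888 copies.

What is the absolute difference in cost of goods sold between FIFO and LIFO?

$3,661.80

FIFO COGS: 215 @ $22.00 + 335 @ $20.50 + 42 @ $17.85 + 248 @ $19.30 + 48 @ $16.00 = $17,901.60
LIFO COGS: 366 @ $12.95 + 176 @ $16.00 + 248 @ $19.30 + 42 @ $17.85 + 56 @ $20.50 = $14,239.80
Difference = |$17,901.60 − $14,239.80| = $3,661.80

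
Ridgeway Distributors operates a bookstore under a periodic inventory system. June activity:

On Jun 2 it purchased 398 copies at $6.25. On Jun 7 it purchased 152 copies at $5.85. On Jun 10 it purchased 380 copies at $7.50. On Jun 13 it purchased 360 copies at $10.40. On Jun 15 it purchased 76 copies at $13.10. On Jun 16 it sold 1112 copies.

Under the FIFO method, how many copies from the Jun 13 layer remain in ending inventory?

178

Jun 16, 1112 sold [FIFO — oldest first]: 398 @ $6.25 + 152 @ $5.85 + 380 @ $7.50 + 182 @ $10.40 = $8,119.50
Ending inventory: 178 @ $10.40 + 76 @ $13.10 = $2,846.80
Check: goods available $10,966.30 = COGS $8,119.50 + ending $2,846.80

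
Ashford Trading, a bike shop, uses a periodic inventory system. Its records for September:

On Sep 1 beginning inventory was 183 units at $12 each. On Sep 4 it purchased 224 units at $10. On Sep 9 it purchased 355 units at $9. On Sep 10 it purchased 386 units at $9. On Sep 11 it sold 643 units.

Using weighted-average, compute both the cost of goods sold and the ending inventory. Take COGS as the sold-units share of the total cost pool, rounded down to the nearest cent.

COGS = $6,219.96; ending inventory = $4,885.04

Sep 11, sell 643: 643/1148 × $11,105.00 → $6,219.96
Ending inventory (cost pool remaining) = $4,885.04
Check: goods available $11,105.00 = COGS $6,219.96 + ending $4,885.04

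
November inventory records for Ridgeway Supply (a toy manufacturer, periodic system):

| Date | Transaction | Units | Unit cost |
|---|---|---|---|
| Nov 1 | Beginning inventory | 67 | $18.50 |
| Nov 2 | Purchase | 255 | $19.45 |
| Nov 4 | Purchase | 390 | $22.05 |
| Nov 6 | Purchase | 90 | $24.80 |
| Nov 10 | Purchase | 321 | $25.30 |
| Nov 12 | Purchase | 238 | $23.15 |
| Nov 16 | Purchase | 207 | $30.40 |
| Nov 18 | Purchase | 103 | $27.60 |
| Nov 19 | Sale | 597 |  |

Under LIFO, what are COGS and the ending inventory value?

COGS = $15,885.00; ending inventory = $23,912.35

Nov 19, 597 sold [LIFO — newest first]: 103 @ $27.60 + 207 @ $30.40 + 238 @ $23.15 + 49 @ $25.30 = $15,885.00
Ending inventory: 67 @ $18.50 + 255 @ $19.45 + 390 @ $22.05 + 90 @ $24.80 + 272 @ $25.30 = $23,912.35
Check: goods available $39,797.35 = COGS $15,885.00 + ending $23,912.35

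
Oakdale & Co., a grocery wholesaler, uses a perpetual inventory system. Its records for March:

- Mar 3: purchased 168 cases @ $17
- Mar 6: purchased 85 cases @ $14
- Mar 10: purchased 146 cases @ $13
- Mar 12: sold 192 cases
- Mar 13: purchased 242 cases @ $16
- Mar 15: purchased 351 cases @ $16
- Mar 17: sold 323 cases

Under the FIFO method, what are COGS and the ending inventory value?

COGS = $7,800; ending inventory = $7,632

Mar 12, 192 sold [FIFO — oldest first]: 168 @ $17 + 24 @ $14 = $3,192
Mar 17, 323 sold [FIFO — oldest first]: 61 @ $14 + 146 @ $13 + 116 @ $16 = $4,608
Total COGS = $3,192 + $4,608 = $7,800
Ending inventory: 126 @ $16 + 351 @ $16 = $7,632
Check: goods available $15,432 = COGS $7,800 + ending $7,632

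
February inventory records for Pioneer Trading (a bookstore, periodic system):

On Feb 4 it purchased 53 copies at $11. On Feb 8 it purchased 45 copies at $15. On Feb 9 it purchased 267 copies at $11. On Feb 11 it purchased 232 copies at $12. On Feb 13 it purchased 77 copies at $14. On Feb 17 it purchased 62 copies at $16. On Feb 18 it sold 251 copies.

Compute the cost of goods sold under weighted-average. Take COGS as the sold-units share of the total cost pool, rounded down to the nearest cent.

COGS = $3,086.00

Feb 18, sell 251: 251/736 × $9,049.00 → $3,086.00
Ending inventory (cost pool remaining) = $5,963.00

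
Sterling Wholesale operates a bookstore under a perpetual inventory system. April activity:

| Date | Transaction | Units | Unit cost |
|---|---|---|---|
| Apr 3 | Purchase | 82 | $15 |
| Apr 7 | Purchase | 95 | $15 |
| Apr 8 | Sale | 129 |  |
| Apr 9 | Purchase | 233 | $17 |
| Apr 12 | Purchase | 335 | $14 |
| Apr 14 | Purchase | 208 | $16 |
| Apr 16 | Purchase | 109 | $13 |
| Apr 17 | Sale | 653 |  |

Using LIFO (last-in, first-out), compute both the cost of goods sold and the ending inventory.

Apr 8, 129 sold [LIFO — newest first]: 95 @ $15 + 34 @ $15 = $1,935
Apr 17, 653 sold [LIFO — newest first]: 109 @ $13 + 208 @ $16 + 335 @ $14 + 1 @ $17 = $9,452
Total COGS = $1,935 + $9,452 = $11,387
Ending inventory: 48 @ $15 + 232 @ $17 = $4,664
Check: goods available $16,051 = COGS $11,387 + ending $4,664

COGS = $11,387; ending inventory = $4,664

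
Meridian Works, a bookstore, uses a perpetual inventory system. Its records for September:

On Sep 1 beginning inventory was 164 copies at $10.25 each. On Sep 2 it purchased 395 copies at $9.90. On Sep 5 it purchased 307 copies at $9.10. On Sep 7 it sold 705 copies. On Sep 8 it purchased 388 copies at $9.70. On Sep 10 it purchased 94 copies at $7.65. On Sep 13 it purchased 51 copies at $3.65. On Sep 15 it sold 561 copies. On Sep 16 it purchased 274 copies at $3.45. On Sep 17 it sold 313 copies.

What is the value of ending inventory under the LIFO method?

Sep 7, 705 sold [LIFO — newest first]: 307 @ $9.10 + 395 @ $9.90 + 3 @ $10.25 = $6,734.95
Sep 15, 561 sold [LIFO — newest first]: 51 @ $3.65 + 94 @ $7.65 + 388 @ $9.70 + 28 @ $10.25 = $4,955.85
Sep 17, 313 sold [LIFO — newest first]: 274 @ $3.45 + 39 @ $10.25 = $1,345.05
Total COGS = $6,734.95 + $4,955.85 + $1,345.05 = $13,035.85
Ending inventory: 94 @ $10.25 = $963.50
Check: goods available $13,999.35 = COGS $13,035.85 + ending $963.50

Ending inventory = $963.50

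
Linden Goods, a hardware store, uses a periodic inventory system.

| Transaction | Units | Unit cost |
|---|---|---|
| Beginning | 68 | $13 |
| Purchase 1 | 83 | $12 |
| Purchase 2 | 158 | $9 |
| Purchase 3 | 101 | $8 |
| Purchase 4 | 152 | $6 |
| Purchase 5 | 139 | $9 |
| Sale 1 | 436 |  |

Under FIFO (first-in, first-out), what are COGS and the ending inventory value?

Sale 1 (436) [FIFO — oldest first]: 68 @ $13 + 83 @ $12 + 158 @ $9 + 101 @ $8 + 26 @ $6 = $4,266
Ending inventory: 126 @ $6 + 139 @ $9 = $2,007

COGS = $4,266; ending inventory = $2,007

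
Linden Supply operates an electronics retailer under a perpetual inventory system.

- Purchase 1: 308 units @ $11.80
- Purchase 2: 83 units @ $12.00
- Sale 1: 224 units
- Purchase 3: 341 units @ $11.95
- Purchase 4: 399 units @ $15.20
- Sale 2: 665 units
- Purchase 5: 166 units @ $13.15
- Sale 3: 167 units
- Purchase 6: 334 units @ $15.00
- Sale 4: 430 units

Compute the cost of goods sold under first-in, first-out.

COGS = $19,788.05

Sale 1 (224) [FIFO — oldest first]: 224 @ $11.80 = $2,643.20
Sale 2 (665) [FIFO — oldest first]: 84 @ $11.80 + 83 @ $12.00 + 341 @ $11.95 + 157 @ $15.20 = $8,448.55
Sale 3 (167) [FIFO — oldest first]: 167 @ $15.20 = $2,538.40
Sale 4 (430) [FIFO — oldest first]: 75 @ $15.20 + 166 @ $13.15 + 189 @ $15.00 = $6,157.90
Total COGS = $2,643.20 + $8,448.55 + $2,538.40 + $6,157.90 = $19,788.05
Ending inventory: 145 @ $15.00 = $2,175.00
Check: goods available $21,963.05 = COGS $19,788.05 + ending $2,175.00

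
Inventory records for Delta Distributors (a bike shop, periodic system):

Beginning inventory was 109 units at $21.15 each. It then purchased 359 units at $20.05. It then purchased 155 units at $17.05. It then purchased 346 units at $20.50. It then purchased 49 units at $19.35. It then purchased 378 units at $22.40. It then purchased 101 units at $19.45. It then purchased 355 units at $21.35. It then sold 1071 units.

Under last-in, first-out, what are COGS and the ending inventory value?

COGS = $22,813.05; ending inventory = $15,385.05

Sale 1 (1071) [LIFO — newest first]: 355 @ $21.35 + 101 @ $19.45 + 378 @ $22.40 + 49 @ $19.35 + 188 @ $20.50 = $22,813.05
Ending inventory: 109 @ $21.15 + 359 @ $20.05 + 155 @ $17.05 + 158 @ $20.50 = $15,385.05
Check: goods available $38,198.10 = COGS $22,813.05 + ending $15,385.05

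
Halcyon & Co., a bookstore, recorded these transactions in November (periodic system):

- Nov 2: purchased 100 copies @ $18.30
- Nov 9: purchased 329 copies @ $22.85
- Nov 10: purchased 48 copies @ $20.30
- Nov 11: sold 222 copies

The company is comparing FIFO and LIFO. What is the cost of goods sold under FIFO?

FIFO COGS: 100 @ $18.30 + 122 @ $22.85 = $4,617.70
LIFO COGS: 48 @ $20.30 + 174 @ $22.85 = $4,950.30

COGS = $4,617.70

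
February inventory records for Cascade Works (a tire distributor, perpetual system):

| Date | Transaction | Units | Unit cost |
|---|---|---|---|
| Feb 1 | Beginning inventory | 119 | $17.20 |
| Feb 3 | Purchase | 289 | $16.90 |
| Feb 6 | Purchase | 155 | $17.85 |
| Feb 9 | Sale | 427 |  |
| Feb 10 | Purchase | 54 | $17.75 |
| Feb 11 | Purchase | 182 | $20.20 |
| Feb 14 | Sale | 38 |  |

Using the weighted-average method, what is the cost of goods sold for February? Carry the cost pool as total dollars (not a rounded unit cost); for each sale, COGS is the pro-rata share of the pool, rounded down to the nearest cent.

COGS = $8,067.80

After Feb 1: 119 on hand, pool $2,046.80 (≈ $17.2000 each)
After Feb 3: 408 on hand, pool $6,930.90 (≈ $16.9875 each)
After Feb 6: 563 on hand, pool $9,697.65 (≈ $17.2250 each)
Feb 9, sell 427: 427/563 × $9,697.65 → $7,355.05
After Feb 10: 190 on hand, pool $3,301.10 (≈ $17.3742 each)
After Feb 11: 372 on hand, pool $6,977.50 (≈ $18.7567 each)
Feb 14, sell 38: 38/372 × $6,977.50 → $712.75
Total COGS = $7,355.05 + $712.75 = $8,067.80
Ending inventory (cost pool remaining) = $6,264.75
Check: goods available $14,332.55 = COGS $8,067.80 + ending $6,264.75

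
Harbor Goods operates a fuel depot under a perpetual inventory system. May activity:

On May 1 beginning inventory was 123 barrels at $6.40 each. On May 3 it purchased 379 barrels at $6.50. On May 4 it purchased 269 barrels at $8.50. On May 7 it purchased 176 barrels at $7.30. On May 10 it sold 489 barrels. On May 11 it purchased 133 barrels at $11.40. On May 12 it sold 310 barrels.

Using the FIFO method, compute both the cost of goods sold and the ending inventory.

COGS = $5,741.60; ending inventory = $2,596.60

May 10, 489 sold [FIFO — oldest first]: 123 @ $6.40 + 366 @ $6.50 = $3,166.20
May 12, 310 sold [FIFO — oldest first]: 13 @ $6.50 + 269 @ $8.50 + 28 @ $7.30 = $2,575.40
Total COGS = $3,166.20 + $2,575.40 = $5,741.60
Ending inventory: 148 @ $7.30 + 133 @ $11.40 = $2,596.60
Check: goods available $8,338.20 = COGS $5,741.60 + ending $2,596.60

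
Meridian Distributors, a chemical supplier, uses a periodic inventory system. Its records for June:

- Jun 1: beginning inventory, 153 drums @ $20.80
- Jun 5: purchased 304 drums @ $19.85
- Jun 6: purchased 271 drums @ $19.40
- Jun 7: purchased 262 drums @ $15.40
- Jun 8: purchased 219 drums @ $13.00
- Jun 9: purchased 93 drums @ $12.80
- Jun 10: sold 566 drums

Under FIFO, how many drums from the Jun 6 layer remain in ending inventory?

162

Jun 10, 566 sold [FIFO — oldest first]: 153 @ $20.80 + 304 @ $19.85 + 109 @ $19.40 = $11,331.40
Ending inventory: 162 @ $19.40 + 262 @ $15.40 + 219 @ $13.00 + 93 @ $12.80 = $11,215.00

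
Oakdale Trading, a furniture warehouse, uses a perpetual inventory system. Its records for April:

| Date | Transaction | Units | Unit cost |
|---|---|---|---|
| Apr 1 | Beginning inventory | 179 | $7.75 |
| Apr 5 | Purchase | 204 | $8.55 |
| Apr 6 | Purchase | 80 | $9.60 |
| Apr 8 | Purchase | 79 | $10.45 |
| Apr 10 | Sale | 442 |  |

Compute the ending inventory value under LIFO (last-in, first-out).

Apr 10, 442 sold [LIFO — newest first]: 79 @ $10.45 + 80 @ $9.60 + 204 @ $8.55 + 79 @ $7.75 = $3,950.00
Ending inventory: 100 @ $7.75 = $775.00
Check: goods available $4,725.00 = COGS $3,950.00 + ending $775.00

Ending inventory = $775.00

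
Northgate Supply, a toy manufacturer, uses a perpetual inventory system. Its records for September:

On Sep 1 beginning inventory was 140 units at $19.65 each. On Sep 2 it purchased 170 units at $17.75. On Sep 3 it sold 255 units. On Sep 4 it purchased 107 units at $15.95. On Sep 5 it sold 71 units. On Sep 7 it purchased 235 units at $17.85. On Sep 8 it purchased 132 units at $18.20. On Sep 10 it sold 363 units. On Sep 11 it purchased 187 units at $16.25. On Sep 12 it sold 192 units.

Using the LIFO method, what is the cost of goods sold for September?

Sep 3, 255 sold [LIFO — newest first]: 170 @ $17.75 + 85 @ $19.65 = $4,687.75
Sep 5, 71 sold [LIFO — newest first]: 71 @ $15.95 = $1,132.45
Sep 10, 363 sold [LIFO — newest first]: 132 @ $18.20 + 231 @ $17.85 = $6,525.75
Sep 12, 192 sold [LIFO — newest first]: 187 @ $16.25 + 4 @ $17.85 + 1 @ $15.95 = $3,126.10
Total COGS = $4,687.75 + $1,132.45 + $6,525.75 + $3,126.10 = $15,472.05
Ending inventory: 55 @ $19.65 + 35 @ $15.95 = $1,639.00

COGS = $15,472.05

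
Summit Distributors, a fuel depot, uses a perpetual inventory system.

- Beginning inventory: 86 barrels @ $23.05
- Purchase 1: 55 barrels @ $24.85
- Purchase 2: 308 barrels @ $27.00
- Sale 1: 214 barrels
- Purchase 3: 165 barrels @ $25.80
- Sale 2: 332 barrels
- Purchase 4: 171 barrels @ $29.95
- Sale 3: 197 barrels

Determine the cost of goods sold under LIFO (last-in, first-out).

COGS = $20,075.40

Sale 1 (214) [LIFO — newest first]: 214 @ $27.00 = $5,778.00
Sale 2 (332) [LIFO — newest first]: 165 @ $25.80 + 94 @ $27.00 + 55 @ $24.85 + 18 @ $23.05 = $8,576.65
Sale 3 (197) [LIFO — newest first]: 171 @ $29.95 + 26 @ $23.05 = $5,720.75
Total COGS = $5,778.00 + $8,576.65 + $5,720.75 = $20,075.40
Ending inventory: 42 @ $23.05 = $968.10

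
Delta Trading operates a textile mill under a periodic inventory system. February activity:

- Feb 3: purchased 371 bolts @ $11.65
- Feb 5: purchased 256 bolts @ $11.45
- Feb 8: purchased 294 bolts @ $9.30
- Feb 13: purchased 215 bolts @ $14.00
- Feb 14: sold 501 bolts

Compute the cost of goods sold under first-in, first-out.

COGS = $5,810.65

Feb 14, 501 sold [FIFO — oldest first]: 371 @ $11.65 + 130 @ $11.45 = $5,810.65
Ending inventory: 126 @ $11.45 + 294 @ $9.30 + 215 @ $14.00 = $7,186.90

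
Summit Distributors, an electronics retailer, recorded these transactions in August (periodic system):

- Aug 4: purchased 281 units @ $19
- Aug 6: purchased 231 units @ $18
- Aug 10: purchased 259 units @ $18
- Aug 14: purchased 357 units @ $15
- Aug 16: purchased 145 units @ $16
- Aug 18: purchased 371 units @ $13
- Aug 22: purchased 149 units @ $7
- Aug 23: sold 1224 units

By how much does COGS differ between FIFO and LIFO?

$3,873

FIFO COGS: 281 @ $19 + 231 @ $18 + 259 @ $18 + 357 @ $15 + 96 @ $16 = $21,050
LIFO COGS: 149 @ $7 + 371 @ $13 + 145 @ $16 + 357 @ $15 + 202 @ $18 = $17,177
Difference = |$21,050 − $17,177| = $3,873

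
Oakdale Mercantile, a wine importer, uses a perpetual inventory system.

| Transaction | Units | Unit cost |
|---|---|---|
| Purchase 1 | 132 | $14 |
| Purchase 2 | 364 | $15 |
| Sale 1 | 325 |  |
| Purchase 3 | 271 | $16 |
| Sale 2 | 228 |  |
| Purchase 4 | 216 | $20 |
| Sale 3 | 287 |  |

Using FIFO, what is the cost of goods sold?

COGS = $13,104

Sale 1 (325) [FIFO — oldest first]: 132 @ $14 + 193 @ $15 = $4,743
Sale 2 (228) [FIFO — oldest first]: 171 @ $15 + 57 @ $16 = $3,477
Sale 3 (287) [FIFO — oldest first]: 214 @ $16 + 73 @ $20 = $4,884
Total COGS = $4,743 + $3,477 + $4,884 = $13,104
Ending inventory: 143 @ $20 = $2,860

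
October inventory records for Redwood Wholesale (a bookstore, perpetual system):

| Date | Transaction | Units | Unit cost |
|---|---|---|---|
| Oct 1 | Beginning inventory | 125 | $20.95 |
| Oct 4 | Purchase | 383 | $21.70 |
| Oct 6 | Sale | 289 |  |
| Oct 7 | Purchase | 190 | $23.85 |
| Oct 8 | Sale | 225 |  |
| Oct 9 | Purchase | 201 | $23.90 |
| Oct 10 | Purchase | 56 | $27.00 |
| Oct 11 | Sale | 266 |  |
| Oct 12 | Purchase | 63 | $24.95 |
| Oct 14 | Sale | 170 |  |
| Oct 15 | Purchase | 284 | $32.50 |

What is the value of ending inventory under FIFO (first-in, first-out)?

Ending inventory = $10,936.85

Oct 6, 289 sold [FIFO — oldest first]: 125 @ $20.95 + 164 @ $21.70 = $6,177.55
Oct 8, 225 sold [FIFO — oldest first]: 219 @ $21.70 + 6 @ $23.85 = $4,895.40
Oct 11, 266 sold [FIFO — oldest first]: 184 @ $23.85 + 82 @ $23.90 = $6,348.20
Oct 14, 170 sold [FIFO — oldest first]: 119 @ $23.90 + 51 @ $27.00 = $4,221.10
Total COGS = $6,177.55 + $4,895.40 + $6,348.20 + $4,221.10 = $21,642.25
Ending inventory: 5 @ $27.00 + 63 @ $24.95 + 284 @ $32.50 = $10,936.85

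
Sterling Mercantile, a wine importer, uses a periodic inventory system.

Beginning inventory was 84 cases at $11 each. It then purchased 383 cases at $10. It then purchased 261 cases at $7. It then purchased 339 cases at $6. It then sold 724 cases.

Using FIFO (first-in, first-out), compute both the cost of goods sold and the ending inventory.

Sale 1 (724) [FIFO — oldest first]: 84 @ $11 + 383 @ $10 + 257 @ $7 = $6,553
Ending inventory: 4 @ $7 + 339 @ $6 = $2,062
Check: goods available $8,615 = COGS $6,553 + ending $2,062

COGS = $6,553; ending inventory = $2,062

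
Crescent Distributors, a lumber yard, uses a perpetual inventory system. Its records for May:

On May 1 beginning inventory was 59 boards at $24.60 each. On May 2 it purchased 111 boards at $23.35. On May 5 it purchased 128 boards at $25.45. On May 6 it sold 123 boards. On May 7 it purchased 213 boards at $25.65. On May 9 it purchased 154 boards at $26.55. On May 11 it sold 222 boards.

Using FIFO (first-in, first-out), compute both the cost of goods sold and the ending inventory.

COGS = $8,506.40; ending inventory = $8,346.60

May 6, 123 sold [FIFO — oldest first]: 59 @ $24.60 + 64 @ $23.35 = $2,945.80
May 11, 222 sold [FIFO — oldest first]: 47 @ $23.35 + 128 @ $25.45 + 47 @ $25.65 = $5,560.60
Total COGS = $2,945.80 + $5,560.60 = $8,506.40
Ending inventory: 166 @ $25.65 + 154 @ $26.55 = $8,346.60
Check: goods available $16,853.00 = COGS $8,506.40 + ending $8,346.60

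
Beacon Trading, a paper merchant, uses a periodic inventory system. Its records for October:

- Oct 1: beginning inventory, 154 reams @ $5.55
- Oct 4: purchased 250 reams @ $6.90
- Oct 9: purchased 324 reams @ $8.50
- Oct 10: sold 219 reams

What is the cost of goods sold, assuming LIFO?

Oct 10, 219 sold [LIFO — newest first]: 219 @ $8.50 = $1,861.50
Ending inventory: 154 @ $5.55 + 250 @ $6.90 + 105 @ $8.50 = $3,472.20
Check: goods available $5,333.70 = COGS $1,861.50 + ending $3,472.20

COGS = $1,861.50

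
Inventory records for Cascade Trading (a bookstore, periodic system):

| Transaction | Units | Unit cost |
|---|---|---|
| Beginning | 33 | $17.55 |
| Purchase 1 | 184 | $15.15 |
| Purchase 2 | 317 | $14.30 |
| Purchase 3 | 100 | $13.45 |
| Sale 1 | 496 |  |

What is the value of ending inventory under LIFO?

Sale 1 (496) [LIFO — newest first]: 100 @ $13.45 + 317 @ $14.30 + 79 @ $15.15 = $7,074.95
Ending inventory: 33 @ $17.55 + 105 @ $15.15 = $2,169.90
Check: goods available $9,244.85 = COGS $7,074.95 + ending $2,169.90

Ending inventory = $2,169.90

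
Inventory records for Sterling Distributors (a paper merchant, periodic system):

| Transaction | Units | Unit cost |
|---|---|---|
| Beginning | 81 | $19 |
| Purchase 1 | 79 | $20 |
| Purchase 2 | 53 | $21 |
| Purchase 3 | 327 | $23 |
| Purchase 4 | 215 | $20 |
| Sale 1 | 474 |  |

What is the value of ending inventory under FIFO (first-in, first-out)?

Ending inventory = $5,818

Sale 1 (474) [FIFO — oldest first]: 81 @ $19 + 79 @ $20 + 53 @ $21 + 261 @ $23 = $10,235
Ending inventory: 66 @ $23 + 215 @ $20 = $5,818
Check: goods available $16,053 = COGS $10,235 + ending $5,818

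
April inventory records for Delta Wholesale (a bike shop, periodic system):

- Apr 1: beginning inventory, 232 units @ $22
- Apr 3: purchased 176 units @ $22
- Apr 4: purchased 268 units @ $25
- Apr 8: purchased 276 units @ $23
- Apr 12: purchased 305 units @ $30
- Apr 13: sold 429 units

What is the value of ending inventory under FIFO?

Apr 13, 429 sold [FIFO — oldest first]: 232 @ $22 + 176 @ $22 + 21 @ $25 = $9,501
Ending inventory: 247 @ $25 + 276 @ $23 + 305 @ $30 = $21,673
Check: goods available $31,174 = COGS $9,501 + ending $21,673

Ending inventory = $21,673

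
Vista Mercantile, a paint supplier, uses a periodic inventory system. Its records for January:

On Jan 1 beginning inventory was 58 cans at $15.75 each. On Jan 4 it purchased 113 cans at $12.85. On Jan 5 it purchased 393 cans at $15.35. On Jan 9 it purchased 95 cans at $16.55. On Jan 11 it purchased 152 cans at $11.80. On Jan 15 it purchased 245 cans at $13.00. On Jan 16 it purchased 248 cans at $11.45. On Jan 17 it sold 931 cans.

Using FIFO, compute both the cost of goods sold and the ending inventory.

COGS = $13,323.95; ending inventory = $4,464.60

Jan 17, 931 sold [FIFO — oldest first]: 58 @ $15.75 + 113 @ $12.85 + 393 @ $15.35 + 95 @ $16.55 + 152 @ $11.80 + 120 @ $13.00 = $13,323.95
Ending inventory: 125 @ $13.00 + 248 @ $11.45 = $4,464.60
Check: goods available $17,788.55 = COGS $13,323.95 + ending $4,464.60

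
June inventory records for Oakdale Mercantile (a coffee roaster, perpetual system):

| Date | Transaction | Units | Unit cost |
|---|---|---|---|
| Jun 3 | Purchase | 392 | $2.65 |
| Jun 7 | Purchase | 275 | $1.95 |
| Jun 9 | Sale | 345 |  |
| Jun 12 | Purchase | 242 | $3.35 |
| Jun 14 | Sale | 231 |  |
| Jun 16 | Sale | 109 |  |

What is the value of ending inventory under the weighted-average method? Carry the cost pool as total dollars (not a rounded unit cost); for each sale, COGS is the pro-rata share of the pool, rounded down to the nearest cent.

After Jun 3: 392 on hand, pool $1,038.80 (≈ $2.6500 each)
After Jun 7: 667 on hand, pool $1,575.05 (≈ $2.3614 each)
Jun 9, sell 345: 345/667 × $1,575.05 → $814.68
After Jun 12: 564 on hand, pool $1,571.07 (≈ $2.7856 each)
Jun 14, sell 231: 231/564 × $1,571.07 → $643.47
Jun 16, sell 109: 109/333 × $927.60 → $303.62
Total COGS = $814.68 + $643.47 + $303.62 = $1,761.77
Ending inventory (cost pool remaining) = $623.98

Ending inventory = $623.98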